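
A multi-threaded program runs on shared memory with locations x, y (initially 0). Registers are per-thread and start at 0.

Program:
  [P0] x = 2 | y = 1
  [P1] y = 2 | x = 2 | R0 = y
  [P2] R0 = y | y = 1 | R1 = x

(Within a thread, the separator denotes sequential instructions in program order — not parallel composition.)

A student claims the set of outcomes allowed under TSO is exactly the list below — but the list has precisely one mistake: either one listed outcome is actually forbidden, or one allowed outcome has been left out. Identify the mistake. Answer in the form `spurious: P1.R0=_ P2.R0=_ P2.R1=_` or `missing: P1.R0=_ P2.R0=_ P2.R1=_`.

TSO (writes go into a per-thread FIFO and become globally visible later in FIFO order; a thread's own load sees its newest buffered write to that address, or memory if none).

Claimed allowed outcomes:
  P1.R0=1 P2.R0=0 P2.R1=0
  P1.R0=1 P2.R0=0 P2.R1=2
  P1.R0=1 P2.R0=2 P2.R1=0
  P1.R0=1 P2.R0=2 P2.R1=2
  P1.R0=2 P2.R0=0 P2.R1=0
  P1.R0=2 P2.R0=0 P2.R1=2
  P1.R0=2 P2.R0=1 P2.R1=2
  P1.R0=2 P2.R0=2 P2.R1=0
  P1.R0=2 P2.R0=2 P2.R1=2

missing: P1.R0=1 P2.R0=1 P2.R1=2

outcome vector order: (P1.R0,P2.R0,P2.R1)
[TSO] allowed = {1/0/0 1/0/2 1/1/2 1/2/0 1/2/2 2/0/0 2/0/2 2/1/2 2/2/0 2/2/2}
TSO∖claimed = {1/1/2}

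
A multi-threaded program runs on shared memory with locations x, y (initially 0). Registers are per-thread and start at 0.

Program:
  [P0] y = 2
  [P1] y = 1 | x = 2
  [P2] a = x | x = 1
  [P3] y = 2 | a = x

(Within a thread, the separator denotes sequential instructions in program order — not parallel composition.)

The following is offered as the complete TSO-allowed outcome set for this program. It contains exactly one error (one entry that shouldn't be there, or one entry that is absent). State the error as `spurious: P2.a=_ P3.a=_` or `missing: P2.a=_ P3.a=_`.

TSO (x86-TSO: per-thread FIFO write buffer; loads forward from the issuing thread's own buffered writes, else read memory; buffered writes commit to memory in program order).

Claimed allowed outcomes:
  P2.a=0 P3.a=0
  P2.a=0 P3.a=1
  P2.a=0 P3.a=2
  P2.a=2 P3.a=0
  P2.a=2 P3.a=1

outcome vector order: (P2.a,P3.a)
[TSO] allowed = {(0,0) (0,1) (0,2) (2,0) (2,1) (2,2)}
TSO∖claimed = {(2,2)}

missing: P2.a=2 P3.a=2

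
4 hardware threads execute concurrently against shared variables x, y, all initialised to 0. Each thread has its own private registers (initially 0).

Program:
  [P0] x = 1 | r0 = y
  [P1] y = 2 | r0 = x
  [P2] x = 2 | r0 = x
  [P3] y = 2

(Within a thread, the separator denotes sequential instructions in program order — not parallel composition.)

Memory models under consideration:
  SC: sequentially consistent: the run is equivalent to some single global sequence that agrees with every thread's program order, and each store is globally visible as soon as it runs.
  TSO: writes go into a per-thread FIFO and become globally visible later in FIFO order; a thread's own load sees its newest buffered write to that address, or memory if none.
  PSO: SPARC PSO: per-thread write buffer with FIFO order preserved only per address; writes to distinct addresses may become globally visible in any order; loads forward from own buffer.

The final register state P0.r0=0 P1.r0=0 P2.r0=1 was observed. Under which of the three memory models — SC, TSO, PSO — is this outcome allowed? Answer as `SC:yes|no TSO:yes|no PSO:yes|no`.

SC:no TSO:yes PSO:yes

outcome vector order: (P0.r0,P1.r0,P2.r0)
under SC → 0/1/1; 0/1/2; 0/2/2; 2/0/1; 2/0/2; 2/1/1; 2/1/2; 2/2/1; 2/2/2
under TSO → 0/0/1; 0/0/2; 0/1/1; 0/1/2; 0/2/1; 0/2/2; 2/0/1; 2/0/2; 2/1/1; 2/1/2; 2/2/1; 2/2/2
under PSO → 0/0/1; 0/0/2; 0/1/1; 0/1/2; 0/2/1; 0/2/2; 2/0/1; 2/0/2; 2/1/1; 2/1/2; 2/2/1; 2/2/2
target 0/0/1 ∈ {TSO,PSO}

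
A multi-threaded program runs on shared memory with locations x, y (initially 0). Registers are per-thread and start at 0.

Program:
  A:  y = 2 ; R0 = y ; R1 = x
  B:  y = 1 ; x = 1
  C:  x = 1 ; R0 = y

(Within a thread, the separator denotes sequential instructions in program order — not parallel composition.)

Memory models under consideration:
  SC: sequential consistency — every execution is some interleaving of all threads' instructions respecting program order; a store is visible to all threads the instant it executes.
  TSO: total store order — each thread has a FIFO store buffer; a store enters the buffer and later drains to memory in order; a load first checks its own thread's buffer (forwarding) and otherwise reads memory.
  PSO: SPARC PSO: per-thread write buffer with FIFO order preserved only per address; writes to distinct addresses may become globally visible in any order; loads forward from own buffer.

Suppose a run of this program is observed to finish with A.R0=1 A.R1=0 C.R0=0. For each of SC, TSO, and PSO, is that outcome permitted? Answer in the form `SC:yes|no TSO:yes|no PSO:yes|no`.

outcome vector order: (A.R0,A.R1,C.R0)
[SC] allowed = {1/0/1; 1/1/0; 1/1/1; 1/1/2; 2/0/1; 2/0/2; 2/1/0; 2/1/1; 2/1/2}
[TSO] allowed = {1/0/0; 1/0/1; 1/0/2; 1/1/0; 1/1/1; 1/1/2; 2/0/0; 2/0/1; 2/0/2; 2/1/0; 2/1/1; 2/1/2}
[PSO] allowed = {1/0/0; 1/0/1; 1/0/2; 1/1/0; 1/1/1; 1/1/2; 2/0/0; 2/0/1; 2/0/2; 2/1/0; 2/1/1; 2/1/2}
target 1/0/0 ∈ {TSO,PSO}

SC:no TSO:yes PSO:yes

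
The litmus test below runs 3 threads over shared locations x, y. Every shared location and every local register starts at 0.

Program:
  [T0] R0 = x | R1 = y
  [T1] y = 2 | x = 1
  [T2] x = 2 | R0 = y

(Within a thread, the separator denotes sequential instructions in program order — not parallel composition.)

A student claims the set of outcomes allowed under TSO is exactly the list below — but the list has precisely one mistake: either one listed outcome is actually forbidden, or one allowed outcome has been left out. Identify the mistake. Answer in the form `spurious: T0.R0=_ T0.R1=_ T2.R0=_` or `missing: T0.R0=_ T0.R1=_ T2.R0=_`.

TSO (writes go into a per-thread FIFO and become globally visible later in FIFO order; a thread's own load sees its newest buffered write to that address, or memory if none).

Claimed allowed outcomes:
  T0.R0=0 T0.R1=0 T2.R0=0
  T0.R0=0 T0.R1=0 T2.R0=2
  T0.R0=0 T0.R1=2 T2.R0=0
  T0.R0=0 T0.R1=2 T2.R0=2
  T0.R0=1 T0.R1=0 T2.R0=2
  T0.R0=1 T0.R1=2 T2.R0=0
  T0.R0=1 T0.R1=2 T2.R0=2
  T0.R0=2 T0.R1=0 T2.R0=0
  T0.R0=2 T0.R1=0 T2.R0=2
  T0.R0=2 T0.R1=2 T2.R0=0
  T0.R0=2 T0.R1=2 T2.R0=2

spurious: T0.R0=1 T0.R1=0 T2.R0=2

outcome vector order: (T0.R0,T0.R1,T2.R0)
under TSO → 000 002 020 022 120 122 200 202 220 222
claimed∖TSO = {102}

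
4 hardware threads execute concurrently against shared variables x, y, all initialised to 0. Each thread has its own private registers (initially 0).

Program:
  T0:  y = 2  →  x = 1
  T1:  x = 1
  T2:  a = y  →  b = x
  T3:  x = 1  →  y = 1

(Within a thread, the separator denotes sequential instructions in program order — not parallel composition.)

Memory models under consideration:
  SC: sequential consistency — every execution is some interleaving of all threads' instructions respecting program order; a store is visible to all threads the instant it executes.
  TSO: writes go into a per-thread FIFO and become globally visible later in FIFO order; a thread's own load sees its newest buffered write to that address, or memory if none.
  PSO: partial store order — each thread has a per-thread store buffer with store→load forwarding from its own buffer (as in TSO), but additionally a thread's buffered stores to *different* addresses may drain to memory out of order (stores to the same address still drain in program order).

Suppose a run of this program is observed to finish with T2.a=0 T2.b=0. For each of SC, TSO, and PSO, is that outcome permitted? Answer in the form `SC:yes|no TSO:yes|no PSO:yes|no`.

outcome vector order: (T2.a,T2.b)
under SC → <0 0>; <0 1>; <1 1>; <2 0>; <2 1>
under TSO → <0 0>; <0 1>; <1 1>; <2 0>; <2 1>
under PSO → <0 0>; <0 1>; <1 0>; <1 1>; <2 0>; <2 1>
target <0 0> ∈ {SC,TSO,PSO}

SC:yes TSO:yes PSO:yes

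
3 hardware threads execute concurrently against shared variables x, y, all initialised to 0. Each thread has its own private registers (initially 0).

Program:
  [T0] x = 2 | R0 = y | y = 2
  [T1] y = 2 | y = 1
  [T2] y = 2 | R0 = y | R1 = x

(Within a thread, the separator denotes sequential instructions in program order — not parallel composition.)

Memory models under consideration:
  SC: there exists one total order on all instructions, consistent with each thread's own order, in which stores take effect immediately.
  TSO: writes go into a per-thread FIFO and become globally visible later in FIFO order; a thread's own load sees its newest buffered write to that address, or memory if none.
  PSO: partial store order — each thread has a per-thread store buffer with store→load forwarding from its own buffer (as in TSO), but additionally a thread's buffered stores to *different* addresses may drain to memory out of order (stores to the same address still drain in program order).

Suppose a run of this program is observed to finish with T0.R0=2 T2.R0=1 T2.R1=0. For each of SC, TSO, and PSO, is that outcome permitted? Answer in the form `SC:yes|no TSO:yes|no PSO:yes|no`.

outcome vector order: (T0.R0,T2.R0,T2.R1)
[SC] allowed = {0/1/2; 0/2/2; 1/1/0; 1/1/2; 1/2/0; 1/2/2; 2/1/2; 2/2/0; 2/2/2}
[TSO] allowed = {0/1/0; 0/1/2; 0/2/0; 0/2/2; 1/1/0; 1/1/2; 1/2/0; 1/2/2; 2/1/0; 2/1/2; 2/2/0; 2/2/2}
[PSO] allowed = {0/1/0; 0/1/2; 0/2/0; 0/2/2; 1/1/0; 1/1/2; 1/2/0; 1/2/2; 2/1/0; 2/1/2; 2/2/0; 2/2/2}
target 2/1/0 ∈ {TSO,PSO}

SC:no TSO:yes PSO:yes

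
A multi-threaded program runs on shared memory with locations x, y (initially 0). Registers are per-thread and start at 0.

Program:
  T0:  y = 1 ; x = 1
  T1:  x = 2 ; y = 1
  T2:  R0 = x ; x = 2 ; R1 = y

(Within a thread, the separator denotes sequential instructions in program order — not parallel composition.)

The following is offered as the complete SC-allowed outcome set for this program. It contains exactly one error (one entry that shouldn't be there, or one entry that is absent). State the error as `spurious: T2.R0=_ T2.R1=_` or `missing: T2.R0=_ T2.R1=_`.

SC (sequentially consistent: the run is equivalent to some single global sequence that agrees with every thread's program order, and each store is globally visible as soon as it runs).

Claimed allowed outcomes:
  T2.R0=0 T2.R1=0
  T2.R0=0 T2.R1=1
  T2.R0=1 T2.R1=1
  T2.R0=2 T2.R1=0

missing: T2.R0=2 T2.R1=1

outcome vector order: (T2.R0,T2.R1)
SC (5): 0/0, 0/1, 1/1, 2/0, 2/1
SC∖claimed = {2/1}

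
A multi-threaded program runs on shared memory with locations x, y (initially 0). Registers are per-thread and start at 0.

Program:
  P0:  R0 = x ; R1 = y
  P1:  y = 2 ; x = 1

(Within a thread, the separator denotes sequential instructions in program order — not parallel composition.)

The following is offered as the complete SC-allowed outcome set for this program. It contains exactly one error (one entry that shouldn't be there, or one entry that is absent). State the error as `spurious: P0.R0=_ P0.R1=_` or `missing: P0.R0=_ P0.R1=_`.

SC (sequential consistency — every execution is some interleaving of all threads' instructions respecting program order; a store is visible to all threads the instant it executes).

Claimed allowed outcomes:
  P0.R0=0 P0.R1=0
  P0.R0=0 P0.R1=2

missing: P0.R0=1 P0.R1=2

outcome vector order: (P0.R0,P0.R1)
SC (3): <0 0> <0 2> <1 2>
SC∖claimed = {<1 2>}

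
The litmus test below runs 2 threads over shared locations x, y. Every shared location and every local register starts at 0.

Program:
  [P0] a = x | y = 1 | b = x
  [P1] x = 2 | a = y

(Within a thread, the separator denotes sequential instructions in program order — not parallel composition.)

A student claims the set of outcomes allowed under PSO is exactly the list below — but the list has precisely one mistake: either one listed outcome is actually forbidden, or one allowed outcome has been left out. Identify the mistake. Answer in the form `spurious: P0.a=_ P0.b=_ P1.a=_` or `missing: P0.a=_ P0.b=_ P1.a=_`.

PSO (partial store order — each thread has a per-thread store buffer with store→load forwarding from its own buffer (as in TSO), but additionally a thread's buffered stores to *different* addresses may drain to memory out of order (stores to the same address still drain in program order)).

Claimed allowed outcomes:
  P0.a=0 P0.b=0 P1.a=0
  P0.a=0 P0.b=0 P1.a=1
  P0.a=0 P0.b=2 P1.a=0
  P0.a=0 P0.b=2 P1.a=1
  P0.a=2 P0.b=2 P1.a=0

missing: P0.a=2 P0.b=2 P1.a=1

outcome vector order: (P0.a,P0.b,P1.a)
[PSO] allowed = {0/0/0, 0/0/1, 0/2/0, 0/2/1, 2/2/0, 2/2/1}
PSO∖claimed = {2/2/1}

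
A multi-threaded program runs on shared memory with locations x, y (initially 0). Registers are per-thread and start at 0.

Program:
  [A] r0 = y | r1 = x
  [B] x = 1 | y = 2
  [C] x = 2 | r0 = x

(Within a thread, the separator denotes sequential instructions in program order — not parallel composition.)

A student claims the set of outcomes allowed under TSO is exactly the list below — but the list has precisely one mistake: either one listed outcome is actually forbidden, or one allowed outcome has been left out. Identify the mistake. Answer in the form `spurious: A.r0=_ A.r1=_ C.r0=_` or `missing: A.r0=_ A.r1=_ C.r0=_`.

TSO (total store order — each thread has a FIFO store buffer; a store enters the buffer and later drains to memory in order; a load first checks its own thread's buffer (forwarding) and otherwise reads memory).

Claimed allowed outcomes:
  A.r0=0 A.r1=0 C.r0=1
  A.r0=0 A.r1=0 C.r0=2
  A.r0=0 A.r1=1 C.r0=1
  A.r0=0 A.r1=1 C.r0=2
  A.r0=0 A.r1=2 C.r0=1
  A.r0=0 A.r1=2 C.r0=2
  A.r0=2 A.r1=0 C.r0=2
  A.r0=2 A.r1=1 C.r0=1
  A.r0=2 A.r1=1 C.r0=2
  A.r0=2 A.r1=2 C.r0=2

outcome vector order: (A.r0,A.r1,C.r0)
under TSO → 0/0/1; 0/0/2; 0/1/1; 0/1/2; 0/2/1; 0/2/2; 2/1/1; 2/1/2; 2/2/2
claimed∖TSO = {2/0/2}

spurious: A.r0=2 A.r1=0 C.r0=2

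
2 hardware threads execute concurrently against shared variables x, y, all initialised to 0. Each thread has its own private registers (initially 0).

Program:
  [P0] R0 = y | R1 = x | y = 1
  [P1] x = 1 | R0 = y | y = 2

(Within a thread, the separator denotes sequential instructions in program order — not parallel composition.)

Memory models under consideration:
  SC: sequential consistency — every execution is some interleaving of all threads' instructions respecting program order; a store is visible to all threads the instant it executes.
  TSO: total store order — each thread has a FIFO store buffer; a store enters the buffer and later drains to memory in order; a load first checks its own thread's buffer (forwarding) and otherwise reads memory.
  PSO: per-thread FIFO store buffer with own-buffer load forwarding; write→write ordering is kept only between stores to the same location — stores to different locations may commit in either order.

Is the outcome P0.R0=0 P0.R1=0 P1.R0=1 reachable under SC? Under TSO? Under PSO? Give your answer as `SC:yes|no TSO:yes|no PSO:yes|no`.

outcome vector order: (P0.R0,P0.R1,P1.R0)
SC: 5 outcomes — {0/0/0, 0/0/1, 0/1/0, 0/1/1, 2/1/0}
TSO: 5 outcomes — {0/0/0, 0/0/1, 0/1/0, 0/1/1, 2/1/0}
PSO: 6 outcomes — {0/0/0, 0/0/1, 0/1/0, 0/1/1, 2/0/0, 2/1/0}
target 0/0/1 ∈ {SC,TSO,PSO}

SC:yes TSO:yes PSO:yes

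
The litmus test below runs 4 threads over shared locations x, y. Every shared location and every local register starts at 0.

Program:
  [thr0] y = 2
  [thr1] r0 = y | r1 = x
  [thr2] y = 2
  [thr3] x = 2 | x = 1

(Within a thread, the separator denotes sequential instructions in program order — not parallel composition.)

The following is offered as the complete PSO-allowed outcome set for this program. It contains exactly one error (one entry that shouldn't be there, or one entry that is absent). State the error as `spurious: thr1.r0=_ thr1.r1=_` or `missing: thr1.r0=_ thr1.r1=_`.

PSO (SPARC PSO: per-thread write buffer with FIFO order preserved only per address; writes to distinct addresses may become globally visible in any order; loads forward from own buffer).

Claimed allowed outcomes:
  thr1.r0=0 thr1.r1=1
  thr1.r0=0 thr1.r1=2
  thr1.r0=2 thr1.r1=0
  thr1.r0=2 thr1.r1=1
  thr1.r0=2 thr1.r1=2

outcome vector order: (thr1.r0,thr1.r1)
PSO (6): (0,0), (0,1), (0,2), (2,0), (2,1), (2,2)
PSO∖claimed = {(0,0)}

missing: thr1.r0=0 thr1.r1=0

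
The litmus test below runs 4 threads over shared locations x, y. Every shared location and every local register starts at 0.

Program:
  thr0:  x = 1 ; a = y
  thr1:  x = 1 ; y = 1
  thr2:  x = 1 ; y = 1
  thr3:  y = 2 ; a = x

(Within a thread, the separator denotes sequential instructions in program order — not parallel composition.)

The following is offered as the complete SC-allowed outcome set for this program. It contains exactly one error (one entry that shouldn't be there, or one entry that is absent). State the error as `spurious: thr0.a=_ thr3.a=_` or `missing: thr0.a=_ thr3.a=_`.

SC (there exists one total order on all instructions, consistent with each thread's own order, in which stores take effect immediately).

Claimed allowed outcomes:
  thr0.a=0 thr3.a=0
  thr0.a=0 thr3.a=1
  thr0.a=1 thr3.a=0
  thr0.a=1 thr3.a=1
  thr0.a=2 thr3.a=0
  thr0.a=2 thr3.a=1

spurious: thr0.a=0 thr3.a=0

outcome vector order: (thr0.a,thr3.a)
under SC → 0/1, 1/0, 1/1, 2/0, 2/1
claimed∖SC = {0/0}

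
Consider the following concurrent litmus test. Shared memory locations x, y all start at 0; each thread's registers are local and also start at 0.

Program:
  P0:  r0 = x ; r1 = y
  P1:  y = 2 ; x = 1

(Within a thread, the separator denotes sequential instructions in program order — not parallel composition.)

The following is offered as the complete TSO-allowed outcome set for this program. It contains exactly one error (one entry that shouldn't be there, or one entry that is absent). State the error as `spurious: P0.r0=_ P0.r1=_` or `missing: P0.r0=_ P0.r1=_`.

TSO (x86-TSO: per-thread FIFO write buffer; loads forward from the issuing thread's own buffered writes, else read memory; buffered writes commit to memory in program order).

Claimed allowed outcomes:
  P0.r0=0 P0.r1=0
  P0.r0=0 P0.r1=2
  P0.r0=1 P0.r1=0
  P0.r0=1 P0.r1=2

outcome vector order: (P0.r0,P0.r1)
TSO: 3 outcomes — {<0 0> <0 2> <1 2>}
claimed∖TSO = {<1 0>}

spurious: P0.r0=1 P0.r1=0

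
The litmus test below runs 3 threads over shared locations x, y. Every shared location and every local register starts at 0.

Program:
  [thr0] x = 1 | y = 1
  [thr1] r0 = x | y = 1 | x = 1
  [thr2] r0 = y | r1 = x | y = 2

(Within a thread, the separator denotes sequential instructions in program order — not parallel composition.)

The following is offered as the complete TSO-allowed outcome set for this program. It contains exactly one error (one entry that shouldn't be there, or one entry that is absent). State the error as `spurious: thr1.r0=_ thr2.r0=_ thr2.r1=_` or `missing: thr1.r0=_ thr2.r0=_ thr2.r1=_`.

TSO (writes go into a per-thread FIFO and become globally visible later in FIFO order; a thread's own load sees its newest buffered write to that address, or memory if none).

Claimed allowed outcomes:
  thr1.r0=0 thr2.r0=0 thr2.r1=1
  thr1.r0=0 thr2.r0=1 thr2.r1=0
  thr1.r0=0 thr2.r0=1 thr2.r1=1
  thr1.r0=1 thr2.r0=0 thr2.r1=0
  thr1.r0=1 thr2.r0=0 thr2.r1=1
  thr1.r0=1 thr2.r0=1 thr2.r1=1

missing: thr1.r0=0 thr2.r0=0 thr2.r1=0

outcome vector order: (thr1.r0,thr2.r0,thr2.r1)
under TSO → <0 0 0>; <0 0 1>; <0 1 0>; <0 1 1>; <1 0 0>; <1 0 1>; <1 1 1>
TSO∖claimed = {<0 0 0>}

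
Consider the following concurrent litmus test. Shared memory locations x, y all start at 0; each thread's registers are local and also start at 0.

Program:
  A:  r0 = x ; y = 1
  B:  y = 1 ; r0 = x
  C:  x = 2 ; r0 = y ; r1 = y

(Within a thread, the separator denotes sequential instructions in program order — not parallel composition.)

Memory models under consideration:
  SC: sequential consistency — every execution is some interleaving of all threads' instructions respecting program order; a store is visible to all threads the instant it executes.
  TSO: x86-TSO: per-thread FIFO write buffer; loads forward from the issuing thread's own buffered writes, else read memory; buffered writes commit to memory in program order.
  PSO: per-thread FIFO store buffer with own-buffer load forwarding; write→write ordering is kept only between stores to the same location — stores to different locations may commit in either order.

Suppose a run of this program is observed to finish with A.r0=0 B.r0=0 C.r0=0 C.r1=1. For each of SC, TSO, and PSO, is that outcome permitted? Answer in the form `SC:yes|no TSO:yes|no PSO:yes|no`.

SC:no TSO:yes PSO:yes

outcome vector order: (A.r0,B.r0,C.r0,C.r1)
[SC] allowed = {0011; 0200; 0201; 0211; 2011; 2200; 2201; 2211}
[TSO] allowed = {0000; 0001; 0011; 0200; 0201; 0211; 2000; 2001; 2011; 2200; 2201; 2211}
[PSO] allowed = {0000; 0001; 0011; 0200; 0201; 0211; 2000; 2001; 2011; 2200; 2201; 2211}
target 0001 ∈ {TSO,PSO}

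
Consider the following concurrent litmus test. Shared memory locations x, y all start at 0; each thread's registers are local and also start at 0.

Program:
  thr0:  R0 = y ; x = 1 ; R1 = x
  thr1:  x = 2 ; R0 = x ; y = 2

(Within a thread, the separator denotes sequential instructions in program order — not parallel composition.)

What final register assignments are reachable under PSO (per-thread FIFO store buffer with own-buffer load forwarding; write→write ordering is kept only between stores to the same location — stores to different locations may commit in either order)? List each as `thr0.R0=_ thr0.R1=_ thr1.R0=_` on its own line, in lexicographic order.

outcome vector order: (thr0.R0,thr0.R1,thr1.R0)
|PSO outcomes| = 5

thr0.R0=0 thr0.R1=1 thr1.R0=1
thr0.R0=0 thr0.R1=1 thr1.R0=2
thr0.R0=0 thr0.R1=2 thr1.R0=2
thr0.R0=2 thr0.R1=1 thr1.R0=2
thr0.R0=2 thr0.R1=2 thr1.R0=2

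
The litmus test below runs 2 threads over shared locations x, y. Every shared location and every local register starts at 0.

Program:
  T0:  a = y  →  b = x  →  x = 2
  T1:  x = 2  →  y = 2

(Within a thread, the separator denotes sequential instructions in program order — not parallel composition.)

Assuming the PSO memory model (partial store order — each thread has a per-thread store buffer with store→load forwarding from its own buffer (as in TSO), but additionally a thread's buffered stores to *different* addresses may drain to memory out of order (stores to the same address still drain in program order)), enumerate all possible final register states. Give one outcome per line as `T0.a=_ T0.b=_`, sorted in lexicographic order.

T0.a=0 T0.b=0
T0.a=0 T0.b=2
T0.a=2 T0.b=0
T0.a=2 T0.b=2

outcome vector order: (T0.a,T0.b)
|PSO outcomes| = 4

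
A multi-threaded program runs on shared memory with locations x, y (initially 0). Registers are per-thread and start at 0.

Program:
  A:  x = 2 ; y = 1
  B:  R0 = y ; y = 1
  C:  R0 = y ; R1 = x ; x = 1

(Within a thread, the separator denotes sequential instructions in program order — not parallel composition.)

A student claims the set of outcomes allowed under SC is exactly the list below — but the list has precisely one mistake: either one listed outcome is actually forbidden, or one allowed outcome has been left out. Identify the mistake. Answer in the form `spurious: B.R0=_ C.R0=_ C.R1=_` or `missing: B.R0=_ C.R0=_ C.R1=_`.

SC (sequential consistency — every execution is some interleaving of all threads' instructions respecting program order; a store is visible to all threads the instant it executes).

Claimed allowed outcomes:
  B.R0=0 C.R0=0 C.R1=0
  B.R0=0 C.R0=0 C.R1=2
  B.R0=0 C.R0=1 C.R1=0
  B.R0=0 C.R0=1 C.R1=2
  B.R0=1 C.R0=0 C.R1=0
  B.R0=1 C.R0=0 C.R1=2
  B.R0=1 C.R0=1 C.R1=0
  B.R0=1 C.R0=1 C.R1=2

spurious: B.R0=1 C.R0=1 C.R1=0

outcome vector order: (B.R0,C.R0,C.R1)
SC (7): 000, 002, 010, 012, 100, 102, 112
claimed∖SC = {110}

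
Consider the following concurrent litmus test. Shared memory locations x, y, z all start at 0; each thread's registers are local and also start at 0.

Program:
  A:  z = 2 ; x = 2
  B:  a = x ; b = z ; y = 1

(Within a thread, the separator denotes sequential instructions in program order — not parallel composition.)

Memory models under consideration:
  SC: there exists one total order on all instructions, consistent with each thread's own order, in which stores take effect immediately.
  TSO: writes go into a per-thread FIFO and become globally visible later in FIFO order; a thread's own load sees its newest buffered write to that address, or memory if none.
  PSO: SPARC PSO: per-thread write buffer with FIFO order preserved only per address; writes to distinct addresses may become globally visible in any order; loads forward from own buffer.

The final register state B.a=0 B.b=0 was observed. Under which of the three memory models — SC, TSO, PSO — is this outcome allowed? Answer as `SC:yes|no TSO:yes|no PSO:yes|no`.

outcome vector order: (B.a,B.b)
SC (3): <0 0>, <0 2>, <2 2>
TSO (3): <0 0>, <0 2>, <2 2>
PSO (4): <0 0>, <0 2>, <2 0>, <2 2>
target <0 0> ∈ {SC,TSO,PSO}

SC:yes TSO:yes PSO:yes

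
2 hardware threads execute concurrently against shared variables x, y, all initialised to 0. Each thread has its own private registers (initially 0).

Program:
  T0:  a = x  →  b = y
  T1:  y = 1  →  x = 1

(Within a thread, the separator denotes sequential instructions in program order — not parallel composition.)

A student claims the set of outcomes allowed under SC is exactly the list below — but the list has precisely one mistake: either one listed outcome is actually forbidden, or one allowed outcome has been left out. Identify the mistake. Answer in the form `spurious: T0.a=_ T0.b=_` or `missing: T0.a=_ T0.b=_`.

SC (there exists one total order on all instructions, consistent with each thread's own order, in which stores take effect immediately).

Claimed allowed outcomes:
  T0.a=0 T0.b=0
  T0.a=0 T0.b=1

missing: T0.a=1 T0.b=1

outcome vector order: (T0.a,T0.b)
under SC → (0,0); (0,1); (1,1)
SC∖claimed = {(1,1)}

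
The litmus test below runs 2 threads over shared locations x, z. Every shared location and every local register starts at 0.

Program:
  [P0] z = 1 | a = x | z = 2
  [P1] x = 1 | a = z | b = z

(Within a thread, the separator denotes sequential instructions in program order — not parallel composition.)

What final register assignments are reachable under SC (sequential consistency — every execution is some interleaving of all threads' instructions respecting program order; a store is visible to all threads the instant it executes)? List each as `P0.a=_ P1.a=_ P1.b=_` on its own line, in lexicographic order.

P0.a=0 P1.a=1 P1.b=1
P0.a=0 P1.a=1 P1.b=2
P0.a=0 P1.a=2 P1.b=2
P0.a=1 P1.a=0 P1.b=0
P0.a=1 P1.a=0 P1.b=1
P0.a=1 P1.a=0 P1.b=2
P0.a=1 P1.a=1 P1.b=1
P0.a=1 P1.a=1 P1.b=2
P0.a=1 P1.a=2 P1.b=2

outcome vector order: (P0.a,P1.a,P1.b)
|SC outcomes| = 9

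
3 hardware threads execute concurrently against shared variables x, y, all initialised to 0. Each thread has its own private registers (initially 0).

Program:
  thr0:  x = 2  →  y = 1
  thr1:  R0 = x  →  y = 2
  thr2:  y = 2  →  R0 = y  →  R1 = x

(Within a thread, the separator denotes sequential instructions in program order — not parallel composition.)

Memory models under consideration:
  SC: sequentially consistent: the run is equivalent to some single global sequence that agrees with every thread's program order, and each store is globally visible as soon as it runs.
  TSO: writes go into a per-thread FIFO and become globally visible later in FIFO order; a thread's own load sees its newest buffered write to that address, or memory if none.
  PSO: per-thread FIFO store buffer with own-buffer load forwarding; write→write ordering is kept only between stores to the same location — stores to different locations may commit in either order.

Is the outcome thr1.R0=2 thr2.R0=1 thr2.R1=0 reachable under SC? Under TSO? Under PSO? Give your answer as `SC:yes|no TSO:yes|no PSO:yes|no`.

SC:no TSO:no PSO:yes

outcome vector order: (thr1.R0,thr2.R0,thr2.R1)
SC (6): 012 020 022 212 220 222
TSO (6): 012 020 022 212 220 222
PSO (8): 010 012 020 022 210 212 220 222
target 210 ∈ {PSO}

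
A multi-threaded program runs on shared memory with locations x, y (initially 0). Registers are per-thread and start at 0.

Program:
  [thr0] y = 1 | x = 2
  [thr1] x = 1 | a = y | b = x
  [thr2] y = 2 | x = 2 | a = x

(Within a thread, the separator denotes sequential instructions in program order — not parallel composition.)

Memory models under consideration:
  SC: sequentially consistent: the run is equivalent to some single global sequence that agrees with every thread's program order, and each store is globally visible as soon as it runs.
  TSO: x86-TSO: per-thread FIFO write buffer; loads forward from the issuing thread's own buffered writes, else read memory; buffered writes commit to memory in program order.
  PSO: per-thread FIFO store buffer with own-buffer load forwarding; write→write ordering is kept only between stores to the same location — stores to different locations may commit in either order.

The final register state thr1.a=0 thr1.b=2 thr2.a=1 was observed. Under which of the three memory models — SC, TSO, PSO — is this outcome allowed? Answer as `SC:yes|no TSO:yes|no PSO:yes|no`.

outcome vector order: (thr1.a,thr1.b,thr2.a)
under SC → <0 1 2>; <0 2 2>; <1 1 1>; <1 1 2>; <1 2 1>; <1 2 2>; <2 1 1>; <2 1 2>; <2 2 1>; <2 2 2>
under TSO → <0 1 1>; <0 1 2>; <0 2 1>; <0 2 2>; <1 1 1>; <1 1 2>; <1 2 1>; <1 2 2>; <2 1 1>; <2 1 2>; <2 2 1>; <2 2 2>
under PSO → <0 1 1>; <0 1 2>; <0 2 1>; <0 2 2>; <1 1 1>; <1 1 2>; <1 2 1>; <1 2 2>; <2 1 1>; <2 1 2>; <2 2 1>; <2 2 2>
target <0 2 1> ∈ {TSO,PSO}

SC:no TSO:yes PSO:yes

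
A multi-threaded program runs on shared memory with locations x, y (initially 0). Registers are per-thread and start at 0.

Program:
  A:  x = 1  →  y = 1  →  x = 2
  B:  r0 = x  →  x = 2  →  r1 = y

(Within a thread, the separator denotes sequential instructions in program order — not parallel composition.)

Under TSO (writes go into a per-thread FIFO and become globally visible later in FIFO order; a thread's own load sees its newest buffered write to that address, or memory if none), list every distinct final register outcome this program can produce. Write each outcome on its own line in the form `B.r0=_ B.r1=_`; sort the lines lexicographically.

B.r0=0 B.r1=0
B.r0=0 B.r1=1
B.r0=1 B.r1=0
B.r0=1 B.r1=1
B.r0=2 B.r1=1

outcome vector order: (B.r0,B.r1)
|TSO outcomes| = 5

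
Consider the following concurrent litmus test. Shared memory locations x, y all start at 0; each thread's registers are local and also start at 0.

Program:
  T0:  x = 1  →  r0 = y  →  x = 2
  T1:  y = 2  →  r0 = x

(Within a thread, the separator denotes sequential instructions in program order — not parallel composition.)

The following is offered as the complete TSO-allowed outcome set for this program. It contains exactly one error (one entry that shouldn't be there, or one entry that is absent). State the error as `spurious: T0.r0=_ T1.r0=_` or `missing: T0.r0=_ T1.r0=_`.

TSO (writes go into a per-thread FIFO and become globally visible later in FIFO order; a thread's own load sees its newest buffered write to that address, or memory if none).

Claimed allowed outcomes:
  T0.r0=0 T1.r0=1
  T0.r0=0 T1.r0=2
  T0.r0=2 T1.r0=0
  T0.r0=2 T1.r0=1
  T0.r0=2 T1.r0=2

outcome vector order: (T0.r0,T1.r0)
TSO (6): <0 0>, <0 1>, <0 2>, <2 0>, <2 1>, <2 2>
TSO∖claimed = {<0 0>}

missing: T0.r0=0 T1.r0=0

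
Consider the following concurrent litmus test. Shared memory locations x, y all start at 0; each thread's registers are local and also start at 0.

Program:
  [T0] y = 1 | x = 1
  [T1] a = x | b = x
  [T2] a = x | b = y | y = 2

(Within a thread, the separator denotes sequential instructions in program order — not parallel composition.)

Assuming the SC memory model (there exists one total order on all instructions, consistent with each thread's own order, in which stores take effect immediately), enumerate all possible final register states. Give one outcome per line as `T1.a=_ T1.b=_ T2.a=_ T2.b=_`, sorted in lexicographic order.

T1.a=0 T1.b=0 T2.a=0 T2.b=0
T1.a=0 T1.b=0 T2.a=0 T2.b=1
T1.a=0 T1.b=0 T2.a=1 T2.b=1
T1.a=0 T1.b=1 T2.a=0 T2.b=0
T1.a=0 T1.b=1 T2.a=0 T2.b=1
T1.a=0 T1.b=1 T2.a=1 T2.b=1
T1.a=1 T1.b=1 T2.a=0 T2.b=0
T1.a=1 T1.b=1 T2.a=0 T2.b=1
T1.a=1 T1.b=1 T2.a=1 T2.b=1

outcome vector order: (T1.a,T1.b,T2.a,T2.b)
|SC outcomes| = 9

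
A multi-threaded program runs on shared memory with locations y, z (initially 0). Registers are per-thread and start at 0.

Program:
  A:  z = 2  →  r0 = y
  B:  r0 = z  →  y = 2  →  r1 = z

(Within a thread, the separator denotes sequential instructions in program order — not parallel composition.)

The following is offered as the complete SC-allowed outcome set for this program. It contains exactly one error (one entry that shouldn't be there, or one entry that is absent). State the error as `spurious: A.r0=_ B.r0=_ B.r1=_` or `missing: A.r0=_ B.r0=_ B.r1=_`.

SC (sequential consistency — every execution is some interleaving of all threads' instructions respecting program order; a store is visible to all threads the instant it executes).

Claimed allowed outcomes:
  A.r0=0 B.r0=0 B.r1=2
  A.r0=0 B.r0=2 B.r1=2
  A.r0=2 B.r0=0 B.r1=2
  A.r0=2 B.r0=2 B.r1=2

outcome vector order: (A.r0,B.r0,B.r1)
under SC → 0/0/2 0/2/2 2/0/0 2/0/2 2/2/2
SC∖claimed = {2/0/0}

missing: A.r0=2 B.r0=0 B.r1=0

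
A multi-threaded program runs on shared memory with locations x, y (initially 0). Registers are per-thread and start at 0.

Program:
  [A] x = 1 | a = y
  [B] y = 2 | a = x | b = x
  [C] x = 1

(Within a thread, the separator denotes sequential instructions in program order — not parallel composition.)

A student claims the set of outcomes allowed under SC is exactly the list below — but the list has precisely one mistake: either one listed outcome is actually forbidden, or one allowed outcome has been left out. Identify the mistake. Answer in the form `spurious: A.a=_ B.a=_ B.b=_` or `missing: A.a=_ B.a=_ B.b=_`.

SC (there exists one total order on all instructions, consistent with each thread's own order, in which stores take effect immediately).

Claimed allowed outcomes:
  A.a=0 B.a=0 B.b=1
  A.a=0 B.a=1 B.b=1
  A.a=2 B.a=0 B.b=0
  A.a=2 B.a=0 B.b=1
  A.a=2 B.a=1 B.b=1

outcome vector order: (A.a,B.a,B.b)
SC (4): (0,1,1); (2,0,0); (2,0,1); (2,1,1)
claimed∖SC = {(0,0,1)}

spurious: A.a=0 B.a=0 B.b=1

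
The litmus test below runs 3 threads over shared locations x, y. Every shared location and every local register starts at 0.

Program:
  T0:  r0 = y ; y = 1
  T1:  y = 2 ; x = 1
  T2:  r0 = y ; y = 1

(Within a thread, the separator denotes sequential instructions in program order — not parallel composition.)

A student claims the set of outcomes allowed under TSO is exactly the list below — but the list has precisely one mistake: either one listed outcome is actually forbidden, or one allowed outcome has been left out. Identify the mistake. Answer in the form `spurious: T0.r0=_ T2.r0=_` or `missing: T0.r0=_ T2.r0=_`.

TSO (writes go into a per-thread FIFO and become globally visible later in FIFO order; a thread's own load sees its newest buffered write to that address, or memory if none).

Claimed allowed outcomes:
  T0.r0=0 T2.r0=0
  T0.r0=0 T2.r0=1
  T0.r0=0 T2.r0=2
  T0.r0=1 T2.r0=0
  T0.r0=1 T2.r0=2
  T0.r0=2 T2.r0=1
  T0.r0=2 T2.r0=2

missing: T0.r0=2 T2.r0=0

outcome vector order: (T0.r0,T2.r0)
[TSO] allowed = {0/0; 0/1; 0/2; 1/0; 1/2; 2/0; 2/1; 2/2}
TSO∖claimed = {2/0}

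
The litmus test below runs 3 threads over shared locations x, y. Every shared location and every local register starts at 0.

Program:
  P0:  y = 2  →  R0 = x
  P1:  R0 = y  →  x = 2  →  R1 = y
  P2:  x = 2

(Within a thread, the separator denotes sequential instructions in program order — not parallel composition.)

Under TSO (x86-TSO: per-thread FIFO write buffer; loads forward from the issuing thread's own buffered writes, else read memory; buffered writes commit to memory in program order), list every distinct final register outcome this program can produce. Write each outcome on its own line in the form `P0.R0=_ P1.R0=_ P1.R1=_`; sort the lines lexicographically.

P0.R0=0 P1.R0=0 P1.R1=0
P0.R0=0 P1.R0=0 P1.R1=2
P0.R0=0 P1.R0=2 P1.R1=2
P0.R0=2 P1.R0=0 P1.R1=0
P0.R0=2 P1.R0=0 P1.R1=2
P0.R0=2 P1.R0=2 P1.R1=2

outcome vector order: (P0.R0,P1.R0,P1.R1)
|TSO outcomes| = 6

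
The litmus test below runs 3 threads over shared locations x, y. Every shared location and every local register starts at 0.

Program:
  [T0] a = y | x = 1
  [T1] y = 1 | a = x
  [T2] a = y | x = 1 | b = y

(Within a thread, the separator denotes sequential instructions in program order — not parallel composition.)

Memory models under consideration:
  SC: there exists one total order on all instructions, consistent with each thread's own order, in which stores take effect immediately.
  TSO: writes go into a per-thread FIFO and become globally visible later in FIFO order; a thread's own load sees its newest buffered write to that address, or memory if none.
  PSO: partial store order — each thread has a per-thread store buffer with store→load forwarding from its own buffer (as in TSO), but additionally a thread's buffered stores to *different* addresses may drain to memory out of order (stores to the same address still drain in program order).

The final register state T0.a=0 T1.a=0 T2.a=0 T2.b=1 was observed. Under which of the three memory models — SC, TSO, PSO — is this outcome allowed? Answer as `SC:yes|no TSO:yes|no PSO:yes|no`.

outcome vector order: (T0.a,T1.a,T2.a,T2.b)
[SC] allowed = {(0,0,0,1); (0,0,1,1); (0,1,0,0); (0,1,0,1); (0,1,1,1); (1,0,0,1); (1,0,1,1); (1,1,0,0); (1,1,0,1); (1,1,1,1)}
[TSO] allowed = {(0,0,0,0); (0,0,0,1); (0,0,1,1); (0,1,0,0); (0,1,0,1); (0,1,1,1); (1,0,0,0); (1,0,0,1); (1,0,1,1); (1,1,0,0); (1,1,0,1); (1,1,1,1)}
[PSO] allowed = {(0,0,0,0); (0,0,0,1); (0,0,1,1); (0,1,0,0); (0,1,0,1); (0,1,1,1); (1,0,0,0); (1,0,0,1); (1,0,1,1); (1,1,0,0); (1,1,0,1); (1,1,1,1)}
target (0,0,0,1) ∈ {SC,TSO,PSO}

SC:yes TSO:yes PSO:yes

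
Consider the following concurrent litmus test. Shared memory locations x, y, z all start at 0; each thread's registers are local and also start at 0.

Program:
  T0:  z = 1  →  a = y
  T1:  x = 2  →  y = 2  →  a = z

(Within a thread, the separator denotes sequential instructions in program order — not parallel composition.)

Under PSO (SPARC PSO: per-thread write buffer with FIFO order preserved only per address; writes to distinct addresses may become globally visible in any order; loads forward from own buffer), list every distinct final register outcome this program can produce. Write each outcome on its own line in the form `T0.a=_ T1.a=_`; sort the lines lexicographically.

outcome vector order: (T0.a,T1.a)
|PSO outcomes| = 4

T0.a=0 T1.a=0
T0.a=0 T1.a=1
T0.a=2 T1.a=0
T0.a=2 T1.a=1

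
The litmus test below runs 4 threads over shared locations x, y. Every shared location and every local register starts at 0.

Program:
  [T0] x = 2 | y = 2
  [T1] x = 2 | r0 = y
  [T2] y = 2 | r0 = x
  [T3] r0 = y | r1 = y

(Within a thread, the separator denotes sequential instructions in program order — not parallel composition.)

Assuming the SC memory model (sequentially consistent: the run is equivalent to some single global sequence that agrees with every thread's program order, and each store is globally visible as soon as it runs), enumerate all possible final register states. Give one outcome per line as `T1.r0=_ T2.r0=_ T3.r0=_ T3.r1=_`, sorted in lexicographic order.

outcome vector order: (T1.r0,T2.r0,T3.r0,T3.r1)
|SC outcomes| = 9

T1.r0=0 T2.r0=2 T3.r0=0 T3.r1=0
T1.r0=0 T2.r0=2 T3.r0=0 T3.r1=2
T1.r0=0 T2.r0=2 T3.r0=2 T3.r1=2
T1.r0=2 T2.r0=0 T3.r0=0 T3.r1=0
T1.r0=2 T2.r0=0 T3.r0=0 T3.r1=2
T1.r0=2 T2.r0=0 T3.r0=2 T3.r1=2
T1.r0=2 T2.r0=2 T3.r0=0 T3.r1=0
T1.r0=2 T2.r0=2 T3.r0=0 T3.r1=2
T1.r0=2 T2.r0=2 T3.r0=2 T3.r1=2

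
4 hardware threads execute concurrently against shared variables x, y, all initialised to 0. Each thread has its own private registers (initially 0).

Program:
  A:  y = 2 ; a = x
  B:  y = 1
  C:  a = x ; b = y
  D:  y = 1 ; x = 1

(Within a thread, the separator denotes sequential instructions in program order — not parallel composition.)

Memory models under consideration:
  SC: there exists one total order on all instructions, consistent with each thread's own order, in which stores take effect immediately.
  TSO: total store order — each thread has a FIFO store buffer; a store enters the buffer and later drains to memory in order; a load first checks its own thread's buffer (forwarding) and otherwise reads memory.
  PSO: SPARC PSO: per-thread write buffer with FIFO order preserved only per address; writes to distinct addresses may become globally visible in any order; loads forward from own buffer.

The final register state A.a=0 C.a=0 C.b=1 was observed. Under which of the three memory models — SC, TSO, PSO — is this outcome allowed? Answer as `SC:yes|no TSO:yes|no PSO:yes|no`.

SC:yes TSO:yes PSO:yes

outcome vector order: (A.a,C.a,C.b)
[SC] allowed = {(0,0,0); (0,0,1); (0,0,2); (0,1,1); (0,1,2); (1,0,0); (1,0,1); (1,0,2); (1,1,1); (1,1,2)}
[TSO] allowed = {(0,0,0); (0,0,1); (0,0,2); (0,1,1); (0,1,2); (1,0,0); (1,0,1); (1,0,2); (1,1,1); (1,1,2)}
[PSO] allowed = {(0,0,0); (0,0,1); (0,0,2); (0,1,0); (0,1,1); (0,1,2); (1,0,0); (1,0,1); (1,0,2); (1,1,0); (1,1,1); (1,1,2)}
target (0,0,1) ∈ {SC,TSO,PSO}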